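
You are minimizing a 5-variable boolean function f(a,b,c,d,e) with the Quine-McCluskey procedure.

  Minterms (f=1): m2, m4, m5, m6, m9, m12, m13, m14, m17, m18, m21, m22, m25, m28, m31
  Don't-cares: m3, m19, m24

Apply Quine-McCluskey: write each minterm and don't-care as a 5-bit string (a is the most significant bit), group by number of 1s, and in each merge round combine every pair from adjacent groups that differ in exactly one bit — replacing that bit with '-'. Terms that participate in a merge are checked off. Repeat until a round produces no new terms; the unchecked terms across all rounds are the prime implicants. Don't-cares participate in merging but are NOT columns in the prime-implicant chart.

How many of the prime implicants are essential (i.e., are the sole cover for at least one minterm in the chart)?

[col 0] 00010*, 00011*, 00100*, 00101*, 00110*, 01001*, 01100*, 01101*, 01110*, 10001*, 10010*, 10011*, 10101*, 10110*, 11000*, 11001*, 11100*, 11111
[col 1] -0010*, -0011*, -0101, -0110*, -1001, -1100, 0-100*, 0-101*, 0-110*, 00-10*, 0001-*, 001-0*, 0010-*, 01-01, 011-0*, 0110-*, 1-001, 10-01, 10-10*, 100-1, 1001-*, 11-00, 1100-
[col 2] -0-10, -001-, 0-1-0, 0-10-
Prime implicants: -0-10, -001-, -0101, -1001, -1100, 0-1-0, 0-10-, 01-01, 1-001, 10-01, 100-1, 11-00, 1100-, 11111
PI chart (minterm → PIs covering it):
  2 | -0-10,-001-
  4 | 0-1-0,0-10-
  5 | -0101,0-10-
  6 | -0-10,0-1-0
  9 | -1001,01-01
  12 | -1100,0-1-0,0-10-
  13 | 0-10-,01-01
  14 | 0-1-0  (sole → essential)
  17 | 1-001,10-01,100-1
  18 | -0-10,-001-
  21 | -0101,10-01
  22 | -0-10  (sole → essential)
  25 | -1001,1-001,1100-
  28 | -1100,11-00
  31 | 11111  (sole → essential)
Essential prime implicants: -0-10, 0-1-0, 11111

3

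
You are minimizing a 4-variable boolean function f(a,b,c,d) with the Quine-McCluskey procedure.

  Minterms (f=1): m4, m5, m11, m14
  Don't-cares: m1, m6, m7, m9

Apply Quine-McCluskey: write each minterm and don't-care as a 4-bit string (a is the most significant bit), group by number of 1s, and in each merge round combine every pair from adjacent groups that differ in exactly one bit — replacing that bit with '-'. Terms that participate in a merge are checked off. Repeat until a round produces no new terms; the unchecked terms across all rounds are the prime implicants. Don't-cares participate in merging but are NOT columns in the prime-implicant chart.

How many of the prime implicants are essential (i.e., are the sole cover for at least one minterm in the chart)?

[col 0] 0001*, 0100*, 0101*, 0110*, 0111*, 1001*, 1011*, 1110*
[col 1] -001, -110, 0-01, 01-0*, 01-1*, 010-*, 011-*, 10-1
[col 2] 01--
Prime implicants: -001, -110, 0-01, 01--, 10-1
PI chart (minterm → PIs covering it):
  4 | 01--  (sole → essential)
  5 | 0-01,01--
  11 | 10-1  (sole → essential)
  14 | -110  (sole → essential)
Essential prime implicants: -110, 01--, 10-1

3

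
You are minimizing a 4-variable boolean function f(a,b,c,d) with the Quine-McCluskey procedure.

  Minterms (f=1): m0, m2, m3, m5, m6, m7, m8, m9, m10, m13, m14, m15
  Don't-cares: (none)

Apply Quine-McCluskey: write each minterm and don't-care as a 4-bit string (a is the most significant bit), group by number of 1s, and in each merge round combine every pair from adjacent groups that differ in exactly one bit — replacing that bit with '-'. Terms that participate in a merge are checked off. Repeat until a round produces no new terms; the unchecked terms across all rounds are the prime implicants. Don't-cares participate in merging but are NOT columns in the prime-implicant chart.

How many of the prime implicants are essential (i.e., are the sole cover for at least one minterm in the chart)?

3

Round 0: 0000✓ 0010✓ 0011✓ 0101✓ 0110✓ 0111✓ 1000✓ 1001✓ 1010✓ 1101✓ 1110✓ 1111✓
Round 1: -000✓ -010✓ -101✓ -110✓ -111✓ 0-10✓ 0-11✓ 00-0✓ 001-✓ 01-1✓ 011-✓ 1-01 1-10✓ 10-0✓ 100- 11-1✓ 111-✓
Round 2: --10 -0-0 -1-1 -11- 0-1-
PIs = {--10, -0-0, -1-1, -11-, 0-1-, 1-01, 100-}
Coverage chart:
  m0: -0-0 ←essential
  m2: --10,-0-0,0-1-
  m3: 0-1- ←essential
  m5: -1-1 ←essential
  m6: --10,-11-,0-1-
  m7: -1-1,-11-,0-1-
  m8: -0-0,100-
  m9: 1-01,100-
  m10: --10,-0-0
  m13: -1-1,1-01
  m14: --10,-11-
  m15: -1-1,-11-
Essential: -0-0, -1-1, 0-1-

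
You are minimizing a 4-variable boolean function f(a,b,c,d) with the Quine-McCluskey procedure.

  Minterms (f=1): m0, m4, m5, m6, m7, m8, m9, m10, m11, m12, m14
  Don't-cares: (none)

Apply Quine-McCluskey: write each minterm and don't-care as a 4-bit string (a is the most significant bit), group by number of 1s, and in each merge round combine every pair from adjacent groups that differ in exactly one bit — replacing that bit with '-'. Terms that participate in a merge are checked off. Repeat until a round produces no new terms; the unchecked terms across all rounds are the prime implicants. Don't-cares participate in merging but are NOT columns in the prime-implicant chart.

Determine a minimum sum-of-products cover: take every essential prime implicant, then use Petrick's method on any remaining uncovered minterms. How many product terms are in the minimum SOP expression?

Round 0: 0000✓ 0100✓ 0101✓ 0110✓ 0111✓ 1000✓ 1001✓ 1010✓ 1011✓ 1100✓ 1110✓
Round 1: -000✓ -100✓ -110✓ 0-00✓ 01-0✓ 01-1✓ 010-✓ 011-✓ 1-00✓ 1-10✓ 10-0✓ 10-1✓ 100-✓ 101-✓ 11-0✓
Round 2: --00 -1-0 01-- 1--0 10--
PIs = {--00, -1-0, 01--, 1--0, 10--}
Coverage chart:
  m0: --00 ←essential
  m4: --00,-1-0,01--
  m5: 01-- ←essential
  m6: -1-0,01--
  m7: 01-- ←essential
  m8: --00,1--0,10--
  m9: 10-- ←essential
  m10: 1--0,10--
  m11: 10-- ←essential
  m12: --00,-1-0,1--0
  m14: -1-0,1--0
Essential: --00, 01--, 10--
Petrick residual → -1-0
Min cover (4 terms): c'd' + bd' + a'b + ab'

4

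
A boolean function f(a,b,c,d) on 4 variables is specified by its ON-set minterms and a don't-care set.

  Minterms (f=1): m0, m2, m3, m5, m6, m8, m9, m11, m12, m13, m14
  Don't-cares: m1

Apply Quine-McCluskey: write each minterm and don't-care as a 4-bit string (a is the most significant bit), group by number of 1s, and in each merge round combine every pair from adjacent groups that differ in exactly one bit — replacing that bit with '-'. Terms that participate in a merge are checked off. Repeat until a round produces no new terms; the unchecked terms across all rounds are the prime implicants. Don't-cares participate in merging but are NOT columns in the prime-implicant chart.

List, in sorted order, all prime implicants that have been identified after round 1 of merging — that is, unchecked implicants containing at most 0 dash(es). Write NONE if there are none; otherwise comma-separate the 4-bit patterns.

NONE

Round 0: 0000✓ 0001✓ 0010✓ 0011✓ 0101✓ 0110✓ 1000✓ 1001✓ 1011✓ 1100✓ 1101✓ 1110✓
Round 1: -000✓ -001✓ -011✓ -101✓ -110 0-01✓ 0-10 00-0✓ 00-1✓ 000-✓ 001-✓ 1-00✓ 1-01✓ 10-1✓ 100-✓ 11-0 110-✓
Round 2: --01 -0-1 -00- 00-- 1-0-
PIs = {--01, -0-1, -00-, -110, 0-10, 00--, 1-0-, 11-0}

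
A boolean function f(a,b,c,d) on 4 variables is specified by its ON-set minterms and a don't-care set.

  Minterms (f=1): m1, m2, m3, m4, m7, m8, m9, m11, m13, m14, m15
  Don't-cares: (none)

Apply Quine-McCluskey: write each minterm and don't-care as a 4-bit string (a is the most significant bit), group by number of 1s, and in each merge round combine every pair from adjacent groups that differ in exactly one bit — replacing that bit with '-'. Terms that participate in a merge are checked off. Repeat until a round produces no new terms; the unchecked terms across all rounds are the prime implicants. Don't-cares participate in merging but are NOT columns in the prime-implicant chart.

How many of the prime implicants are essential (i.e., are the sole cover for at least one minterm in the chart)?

7

size-2^0 implicants → 0001(✓)  0010(✓)  0011(✓)  0100  0111(✓)  1000(✓)  1001(✓)  1011(✓)  1101(✓)  1110(✓)  1111(✓)
size-2^1 implicants → -001(✓)  -011(✓)  -111(✓)  0-11(✓)  00-1(✓)  001-  1-01(✓)  1-11(✓)  10-1(✓)  100-  11-1(✓)  111-
size-2^2 implicants → --11  -0-1  1--1
Unchecked terms (primes): --11, -0-1, 001-, 0100, 1--1, 100-, 111-
Minterm coverage:
  m1 ⊆ -0-1 [E]
  m2 ⊆ 001- [E]
  m3 ⊆ --11,-0-1,001-
  m4 ⊆ 0100 [E]
  m7 ⊆ --11 [E]
  m8 ⊆ 100- [E]
  m9 ⊆ -0-1,1--1,100-
  m11 ⊆ --11,-0-1,1--1
  m13 ⊆ 1--1 [E]
  m14 ⊆ 111- [E]
  m15 ⊆ --11,1--1,111-
E = {--11, -0-1, 001-, 0100, 1--1, 100-, 111-}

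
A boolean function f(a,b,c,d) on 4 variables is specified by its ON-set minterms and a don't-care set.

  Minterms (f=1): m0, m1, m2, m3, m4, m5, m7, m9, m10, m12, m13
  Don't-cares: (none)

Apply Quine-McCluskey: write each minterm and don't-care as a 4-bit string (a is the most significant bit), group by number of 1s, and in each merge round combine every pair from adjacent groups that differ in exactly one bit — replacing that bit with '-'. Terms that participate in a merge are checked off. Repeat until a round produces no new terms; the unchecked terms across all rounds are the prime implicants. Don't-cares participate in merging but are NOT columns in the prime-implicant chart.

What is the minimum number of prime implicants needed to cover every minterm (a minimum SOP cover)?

5

Round 0: 0000✓ 0001✓ 0010✓ 0011✓ 0100✓ 0101✓ 0111✓ 1001✓ 1010✓ 1100✓ 1101✓
Round 1: -001✓ -010 -100✓ -101✓ 0-00✓ 0-01✓ 0-11✓ 00-0✓ 00-1✓ 000-✓ 001-✓ 01-1✓ 010-✓ 1-01✓ 110-✓
Round 2: --01 -10- 0--1 0-0- 00--
PIs = {--01, -010, -10-, 0--1, 0-0-, 00--}
Coverage chart:
  m0: 0-0-,00--
  m1: --01,0--1,0-0-,00--
  m2: -010,00--
  m3: 0--1,00--
  m4: -10-,0-0-
  m5: --01,-10-,0--1,0-0-
  m7: 0--1 ←essential
  m9: --01 ←essential
  m10: -010 ←essential
  m12: -10- ←essential
  m13: --01,-10-
Essential: --01, -010, -10-, 0--1
Petrick residual → 0-0-
Min cover (5 terms): c'd + b'cd' + bc' + a'd + a'c'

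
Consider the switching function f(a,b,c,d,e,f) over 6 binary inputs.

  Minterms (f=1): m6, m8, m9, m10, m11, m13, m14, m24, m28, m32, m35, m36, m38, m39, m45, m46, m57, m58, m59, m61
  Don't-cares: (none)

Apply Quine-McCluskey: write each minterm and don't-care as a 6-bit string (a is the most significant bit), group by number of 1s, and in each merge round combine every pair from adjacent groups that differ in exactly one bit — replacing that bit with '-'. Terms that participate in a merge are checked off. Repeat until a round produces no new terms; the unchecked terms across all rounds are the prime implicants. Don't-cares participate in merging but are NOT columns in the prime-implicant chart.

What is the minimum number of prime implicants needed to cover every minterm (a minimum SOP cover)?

[col 0] 000110*, 001000*, 001001*, 001010*, 001011*, 001101*, 001110*, 011000*, 011100*, 100000*, 100011*, 100100*, 100110*, 100111*, 101101*, 101110*, 111001*, 111010*, 111011*, 111101*
[col 1] -00110*, -01101, -01110*, 0-1000, 00-110*, 001-01, 001-10, 0010-0*, 0010-1*, 00100-*, 00101-*, 011-00, 1-1101, 10-110*, 100-00, 100-11, 1001-0, 10011-, 111-01, 1110-1, 11101-
[col 2] -0-110, 0010--
Prime implicants: -0-110, -01101, 0-1000, 001-01, 001-10, 0010--, 011-00, 1-1101, 100-00, 100-11, 1001-0, 10011-, 111-01, 1110-1, 11101-
PI chart (minterm → PIs covering it):
  6 | -0-110  (sole → essential)
  8 | 0-1000,0010--
  9 | 001-01,0010--
  10 | 001-10,0010--
  11 | 0010--  (sole → essential)
  13 | -01101,001-01
  14 | -0-110,001-10
  24 | 0-1000,011-00
  28 | 011-00  (sole → essential)
  32 | 100-00  (sole → essential)
  35 | 100-11  (sole → essential)
  36 | 100-00,1001-0
  38 | -0-110,1001-0,10011-
  39 | 100-11,10011-
  45 | -01101,1-1101
  46 | -0-110  (sole → essential)
  57 | 111-01,1110-1
  58 | 11101-  (sole → essential)
  59 | 1110-1,11101-
  61 | 1-1101,111-01
Essential prime implicants: -0-110, 0010--, 011-00, 100-00, 100-11, 11101-
Petrick residual → -01101, 111-01
Minimum SOP uses 8 PIs: b'def' + b'cde'f + a'b'cd' + a'bce'f' + ab'c'e'f' + ab'c'ef + abce'f + abcd'e

8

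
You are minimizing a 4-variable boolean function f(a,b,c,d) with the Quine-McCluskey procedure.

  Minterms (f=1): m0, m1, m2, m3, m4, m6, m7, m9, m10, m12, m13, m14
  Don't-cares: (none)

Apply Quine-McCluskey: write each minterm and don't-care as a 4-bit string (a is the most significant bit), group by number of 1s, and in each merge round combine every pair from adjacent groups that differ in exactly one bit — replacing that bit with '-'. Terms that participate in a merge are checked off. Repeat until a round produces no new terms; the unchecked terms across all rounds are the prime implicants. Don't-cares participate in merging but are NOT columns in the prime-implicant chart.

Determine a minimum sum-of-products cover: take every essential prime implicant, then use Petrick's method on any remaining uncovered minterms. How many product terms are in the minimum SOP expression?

size-2^0 implicants → 0000(✓)  0001(✓)  0010(✓)  0011(✓)  0100(✓)  0110(✓)  0111(✓)  1001(✓)  1010(✓)  1100(✓)  1101(✓)  1110(✓)
size-2^1 implicants → -001  -010(✓)  -100(✓)  -110(✓)  0-00(✓)  0-10(✓)  0-11(✓)  00-0(✓)  00-1(✓)  000-(✓)  001-(✓)  01-0(✓)  011-(✓)  1-01  1-10(✓)  11-0(✓)  110-
size-2^2 implicants → --10  -1-0  0--0  0-1-  00--
Unchecked terms (primes): --10, -001, -1-0, 0--0, 0-1-, 00--, 1-01, 110-
Minterm coverage:
  m0 ⊆ 0--0,00--
  m1 ⊆ -001,00--
  m2 ⊆ --10,0--0,0-1-,00--
  m3 ⊆ 0-1-,00--
  m4 ⊆ -1-0,0--0
  m6 ⊆ --10,-1-0,0--0,0-1-
  m7 ⊆ 0-1- [E]
  m9 ⊆ -001,1-01
  m10 ⊆ --10 [E]
  m12 ⊆ -1-0,110-
  m13 ⊆ 1-01,110-
  m14 ⊆ --10,-1-0
E = {--10, 0-1-}
Petrick residual → -001, 0--0, 110-
Cover = cd' + b'c'd + a'd' + a'c + abc'  |cover|=5

5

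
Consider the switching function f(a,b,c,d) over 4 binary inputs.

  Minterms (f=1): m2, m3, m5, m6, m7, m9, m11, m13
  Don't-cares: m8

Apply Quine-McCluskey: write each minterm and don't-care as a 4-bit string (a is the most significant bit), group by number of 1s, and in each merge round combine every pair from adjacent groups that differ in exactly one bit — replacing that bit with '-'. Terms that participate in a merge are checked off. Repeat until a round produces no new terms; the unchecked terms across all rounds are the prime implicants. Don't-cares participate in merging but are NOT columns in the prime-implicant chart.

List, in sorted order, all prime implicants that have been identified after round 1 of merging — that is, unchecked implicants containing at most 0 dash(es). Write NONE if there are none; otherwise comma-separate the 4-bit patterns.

size-2^0 implicants → 0010(✓)  0011(✓)  0101(✓)  0110(✓)  0111(✓)  1000(✓)  1001(✓)  1011(✓)  1101(✓)
size-2^1 implicants → -011  -101  0-10(✓)  0-11(✓)  001-(✓)  01-1  011-(✓)  1-01  10-1  100-
size-2^2 implicants → 0-1-
Unchecked terms (primes): -011, -101, 0-1-, 01-1, 1-01, 10-1, 100-

NONE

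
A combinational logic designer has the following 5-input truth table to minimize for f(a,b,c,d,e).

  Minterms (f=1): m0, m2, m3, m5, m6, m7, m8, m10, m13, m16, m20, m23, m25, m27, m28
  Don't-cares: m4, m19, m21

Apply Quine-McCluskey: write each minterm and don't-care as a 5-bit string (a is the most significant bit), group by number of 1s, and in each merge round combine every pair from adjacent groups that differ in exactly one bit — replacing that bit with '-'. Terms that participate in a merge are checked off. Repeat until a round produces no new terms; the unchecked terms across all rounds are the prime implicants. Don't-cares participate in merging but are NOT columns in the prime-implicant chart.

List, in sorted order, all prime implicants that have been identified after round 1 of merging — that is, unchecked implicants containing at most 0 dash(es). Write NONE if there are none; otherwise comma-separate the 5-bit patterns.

[col 0] 00000*, 00010*, 00011*, 00100*, 00101*, 00110*, 00111*, 01000*, 01010*, 01101*, 10000*, 10011*, 10100*, 10101*, 10111*, 11001*, 11011*, 11100*
[col 1] -0000*, -0011*, -0100*, -0101*, -0111*, 0-000*, 0-010*, 0-101, 00-00*, 00-10*, 00-11*, 000-0*, 0001-*, 001-0*, 001-1*, 0010-*, 0011-*, 010-0*, 1-011, 1-100, 10-00*, 10-11*, 101-1*, 1010-*, 110-1
[col 2] -0-00, -0-11, -01-1, -010-, 0-0-0, 00--0, 00-1-, 001--
Prime implicants: -0-00, -0-11, -01-1, -010-, 0-0-0, 0-101, 00--0, 00-1-, 001--, 1-011, 1-100, 110-1

NONE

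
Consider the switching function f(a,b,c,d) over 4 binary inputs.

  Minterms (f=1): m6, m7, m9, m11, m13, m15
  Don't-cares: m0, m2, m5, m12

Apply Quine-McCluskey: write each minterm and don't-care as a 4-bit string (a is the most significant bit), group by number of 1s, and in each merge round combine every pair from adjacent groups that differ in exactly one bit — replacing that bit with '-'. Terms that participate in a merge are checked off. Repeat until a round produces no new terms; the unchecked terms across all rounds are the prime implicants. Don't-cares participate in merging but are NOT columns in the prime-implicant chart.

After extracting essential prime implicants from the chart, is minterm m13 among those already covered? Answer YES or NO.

YES

[col 0] 0000*, 0010*, 0101*, 0110*, 0111*, 1001*, 1011*, 1100*, 1101*, 1111*
[col 1] -101*, -111*, 0-10, 00-0, 01-1*, 011-, 1-01*, 1-11*, 10-1*, 11-1*, 110-
[col 2] -1-1, 1--1
Prime implicants: -1-1, 0-10, 00-0, 011-, 1--1, 110-
PI chart (minterm → PIs covering it):
  6 | 0-10,011-
  7 | -1-1,011-
  9 | 1--1  (sole → essential)
  11 | 1--1  (sole → essential)
  13 | -1-1,1--1,110-
  15 | -1-1,1--1
Essential prime implicants: 1--1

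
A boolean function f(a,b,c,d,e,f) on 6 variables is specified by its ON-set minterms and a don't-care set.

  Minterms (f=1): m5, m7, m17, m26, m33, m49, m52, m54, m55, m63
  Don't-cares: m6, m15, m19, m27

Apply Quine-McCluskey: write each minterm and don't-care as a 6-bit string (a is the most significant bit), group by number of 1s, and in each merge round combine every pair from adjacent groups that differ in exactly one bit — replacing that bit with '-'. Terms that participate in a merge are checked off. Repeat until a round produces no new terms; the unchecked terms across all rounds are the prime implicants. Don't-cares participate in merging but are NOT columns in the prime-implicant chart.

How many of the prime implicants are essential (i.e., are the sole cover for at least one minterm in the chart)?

5

size-2^0 implicants → 000101(✓)  000110(✓)  000111(✓)  001111(✓)  010001(✓)  010011(✓)  011010(✓)  011011(✓)  100001(✓)  110001(✓)  110100(✓)  110110(✓)  110111(✓)  111111(✓)
size-2^1 implicants → -10001  00-111  0001-1  00011-  01-011  0100-1  01101-  1-0001  11-111  1101-0  11011-
Unchecked terms (primes): -10001, 00-111, 0001-1, 00011-, 01-011, 0100-1, 01101-, 1-0001, 11-111, 1101-0, 11011-
Minterm coverage:
  m5 ⊆ 0001-1 [E]
  m7 ⊆ 00-111,0001-1,00011-
  m17 ⊆ -10001,0100-1
  m26 ⊆ 01101- [E]
  m33 ⊆ 1-0001 [E]
  m49 ⊆ -10001,1-0001
  m52 ⊆ 1101-0 [E]
  m54 ⊆ 1101-0,11011-
  m55 ⊆ 11-111,11011-
  m63 ⊆ 11-111 [E]
E = {0001-1, 01101-, 1-0001, 11-111, 1101-0}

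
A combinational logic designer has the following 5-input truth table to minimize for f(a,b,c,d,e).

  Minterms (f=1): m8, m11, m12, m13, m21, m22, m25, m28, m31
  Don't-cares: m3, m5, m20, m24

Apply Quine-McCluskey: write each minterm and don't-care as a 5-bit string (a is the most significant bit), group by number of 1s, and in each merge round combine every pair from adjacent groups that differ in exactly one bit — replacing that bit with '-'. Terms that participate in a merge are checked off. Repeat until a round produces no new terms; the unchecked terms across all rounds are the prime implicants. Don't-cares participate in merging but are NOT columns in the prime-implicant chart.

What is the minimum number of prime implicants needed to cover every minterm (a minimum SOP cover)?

7

Round 0: 00011✓ 00101✓ 01000✓ 01011✓ 01100✓ 01101✓ 10100✓ 10101✓ 10110✓ 11000✓ 11001✓ 11100✓ 11111
Round 1: -0101 -1000✓ -1100✓ 0-011 0-101 01-00✓ 0110- 1-100 101-0 1010- 11-00✓ 1100-
Round 2: -1-00
PIs = {-0101, -1-00, 0-011, 0-101, 0110-, 1-100, 101-0, 1010-, 1100-, 11111}
Coverage chart:
  m8: -1-00 ←essential
  m11: 0-011 ←essential
  m12: -1-00,0110-
  m13: 0-101,0110-
  m21: -0101,1010-
  m22: 101-0 ←essential
  m25: 1100- ←essential
  m28: -1-00,1-100
  m31: 11111 ←essential
Essential: -1-00, 0-011, 101-0, 1100-, 11111
Petrick residual → -0101, 0-101
Min cover (7 terms): b'cd'e + bd'e' + a'c'de + a'cd'e + ab'ce' + abc'd' + abcde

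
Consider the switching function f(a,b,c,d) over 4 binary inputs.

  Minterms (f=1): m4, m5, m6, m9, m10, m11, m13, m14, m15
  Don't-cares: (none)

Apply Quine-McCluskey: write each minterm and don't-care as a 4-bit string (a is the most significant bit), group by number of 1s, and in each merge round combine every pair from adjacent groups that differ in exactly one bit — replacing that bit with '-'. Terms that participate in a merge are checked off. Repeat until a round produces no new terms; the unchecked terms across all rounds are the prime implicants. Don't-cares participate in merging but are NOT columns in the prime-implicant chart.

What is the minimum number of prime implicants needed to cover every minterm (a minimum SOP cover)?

4

size-2^0 implicants → 0100(✓)  0101(✓)  0110(✓)  1001(✓)  1010(✓)  1011(✓)  1101(✓)  1110(✓)  1111(✓)
size-2^1 implicants → -101  -110  01-0  010-  1-01(✓)  1-10(✓)  1-11(✓)  10-1(✓)  101-(✓)  11-1(✓)  111-(✓)
size-2^2 implicants → 1--1  1-1-
Unchecked terms (primes): -101, -110, 01-0, 010-, 1--1, 1-1-
Minterm coverage:
  m4 ⊆ 01-0,010-
  m5 ⊆ -101,010-
  m6 ⊆ -110,01-0
  m9 ⊆ 1--1 [E]
  m10 ⊆ 1-1- [E]
  m11 ⊆ 1--1,1-1-
  m13 ⊆ -101,1--1
  m14 ⊆ -110,1-1-
  m15 ⊆ 1--1,1-1-
E = {1--1, 1-1-}
Petrick residual → -101, 01-0
Cover = bc'd + a'bd' + ad + ac  |cover|=4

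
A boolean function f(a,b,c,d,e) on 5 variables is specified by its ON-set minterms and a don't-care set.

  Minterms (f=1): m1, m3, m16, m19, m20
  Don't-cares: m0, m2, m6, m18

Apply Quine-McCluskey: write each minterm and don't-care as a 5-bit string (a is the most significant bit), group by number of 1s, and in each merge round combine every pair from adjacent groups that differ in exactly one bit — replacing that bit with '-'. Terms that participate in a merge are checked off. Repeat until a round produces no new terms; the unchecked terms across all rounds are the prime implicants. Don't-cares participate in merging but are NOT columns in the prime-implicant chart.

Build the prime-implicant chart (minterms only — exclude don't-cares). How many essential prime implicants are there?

Round 0: 00000✓ 00001✓ 00010✓ 00011✓ 00110✓ 10000✓ 10010✓ 10011✓ 10100✓
Round 1: -0000✓ -0010✓ -0011✓ 00-10 000-0✓ 000-1✓ 0000-✓ 0001-✓ 10-00 100-0✓ 1001-✓
Round 2: -00-0 -001- 000--
PIs = {-00-0, -001-, 00-10, 000--, 10-00}
Coverage chart:
  m1: 000-- ←essential
  m3: -001-,000--
  m16: -00-0,10-00
  m19: -001- ←essential
  m20: 10-00 ←essential
Essential: -001-, 000--, 10-00

3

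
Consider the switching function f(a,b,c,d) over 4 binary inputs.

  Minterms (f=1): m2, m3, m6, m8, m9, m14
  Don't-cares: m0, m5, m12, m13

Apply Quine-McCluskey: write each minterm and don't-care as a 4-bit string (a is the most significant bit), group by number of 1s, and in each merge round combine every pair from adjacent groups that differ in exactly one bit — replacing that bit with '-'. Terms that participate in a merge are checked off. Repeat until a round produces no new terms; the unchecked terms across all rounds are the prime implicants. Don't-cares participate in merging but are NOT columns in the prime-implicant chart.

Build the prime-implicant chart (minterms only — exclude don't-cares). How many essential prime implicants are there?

2

size-2^0 implicants → 0000(✓)  0010(✓)  0011(✓)  0101(✓)  0110(✓)  1000(✓)  1001(✓)  1100(✓)  1101(✓)  1110(✓)
size-2^1 implicants → -000  -101  -110  0-10  00-0  001-  1-00(✓)  1-01(✓)  100-(✓)  11-0  110-(✓)
size-2^2 implicants → 1-0-
Unchecked terms (primes): -000, -101, -110, 0-10, 00-0, 001-, 1-0-, 11-0
Minterm coverage:
  m2 ⊆ 0-10,00-0,001-
  m3 ⊆ 001- [E]
  m6 ⊆ -110,0-10
  m8 ⊆ -000,1-0-
  m9 ⊆ 1-0- [E]
  m14 ⊆ -110,11-0
E = {001-, 1-0-}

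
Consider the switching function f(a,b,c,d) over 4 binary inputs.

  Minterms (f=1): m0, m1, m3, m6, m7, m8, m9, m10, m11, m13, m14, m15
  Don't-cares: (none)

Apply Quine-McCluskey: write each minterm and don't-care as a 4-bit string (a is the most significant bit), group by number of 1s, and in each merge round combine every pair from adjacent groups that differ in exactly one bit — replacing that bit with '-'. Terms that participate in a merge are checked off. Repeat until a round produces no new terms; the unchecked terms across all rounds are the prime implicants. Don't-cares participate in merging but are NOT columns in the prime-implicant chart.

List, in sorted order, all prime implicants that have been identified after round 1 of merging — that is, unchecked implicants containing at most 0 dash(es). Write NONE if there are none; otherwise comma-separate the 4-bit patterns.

NONE

Round 0: 0000✓ 0001✓ 0011✓ 0110✓ 0111✓ 1000✓ 1001✓ 1010✓ 1011✓ 1101✓ 1110✓ 1111✓
Round 1: -000✓ -001✓ -011✓ -110✓ -111✓ 0-11✓ 00-1✓ 000-✓ 011-✓ 1-01✓ 1-10✓ 1-11✓ 10-0✓ 10-1✓ 100-✓ 101-✓ 11-1✓ 111-✓
Round 2: --11 -0-1 -00- -11- 1--1 1-1- 10--
PIs = {--11, -0-1, -00-, -11-, 1--1, 1-1-, 10--}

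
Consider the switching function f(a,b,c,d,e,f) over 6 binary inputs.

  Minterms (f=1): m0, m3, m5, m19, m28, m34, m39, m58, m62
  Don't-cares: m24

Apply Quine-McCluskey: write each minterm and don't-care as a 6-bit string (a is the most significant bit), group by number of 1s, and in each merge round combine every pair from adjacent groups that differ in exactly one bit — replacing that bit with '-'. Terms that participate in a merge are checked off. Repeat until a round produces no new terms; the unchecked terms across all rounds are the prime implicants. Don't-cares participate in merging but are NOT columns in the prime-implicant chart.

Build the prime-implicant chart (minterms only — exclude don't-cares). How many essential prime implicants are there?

7

size-2^0 implicants → 000000  000011(✓)  000101  010011(✓)  011000(✓)  011100(✓)  100010  100111  111010(✓)  111110(✓)
size-2^1 implicants → 0-0011  011-00  111-10
Unchecked terms (primes): 0-0011, 000000, 000101, 011-00, 100010, 100111, 111-10
Minterm coverage:
  m0 ⊆ 000000 [E]
  m3 ⊆ 0-0011 [E]
  m5 ⊆ 000101 [E]
  m19 ⊆ 0-0011 [E]
  m28 ⊆ 011-00 [E]
  m34 ⊆ 100010 [E]
  m39 ⊆ 100111 [E]
  m58 ⊆ 111-10 [E]
  m62 ⊆ 111-10 [E]
E = {0-0011, 000000, 000101, 011-00, 100010, 100111, 111-10}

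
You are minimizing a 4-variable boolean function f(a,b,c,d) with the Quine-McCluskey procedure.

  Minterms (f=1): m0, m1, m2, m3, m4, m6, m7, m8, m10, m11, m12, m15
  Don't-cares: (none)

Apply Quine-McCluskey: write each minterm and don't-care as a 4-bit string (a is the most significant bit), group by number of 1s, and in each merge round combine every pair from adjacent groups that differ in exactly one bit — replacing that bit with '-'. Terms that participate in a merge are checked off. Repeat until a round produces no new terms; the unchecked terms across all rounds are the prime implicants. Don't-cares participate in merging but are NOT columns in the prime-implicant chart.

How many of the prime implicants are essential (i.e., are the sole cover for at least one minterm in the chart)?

3

[col 0] 0000*, 0001*, 0010*, 0011*, 0100*, 0110*, 0111*, 1000*, 1010*, 1011*, 1100*, 1111*
[col 1] -000*, -010*, -011*, -100*, -111*, 0-00*, 0-10*, 0-11*, 00-0*, 00-1*, 000-*, 001-*, 01-0*, 011-*, 1-00*, 1-11*, 10-0*, 101-*
[col 2] --00, --11, -0-0, -01-, 0--0, 0-1-, 00--
Prime implicants: --00, --11, -0-0, -01-, 0--0, 0-1-, 00--
PI chart (minterm → PIs covering it):
  0 | --00,-0-0,0--0,00--
  1 | 00--  (sole → essential)
  2 | -0-0,-01-,0--0,0-1-,00--
  3 | --11,-01-,0-1-,00--
  4 | --00,0--0
  6 | 0--0,0-1-
  7 | --11,0-1-
  8 | --00,-0-0
  10 | -0-0,-01-
  11 | --11,-01-
  12 | --00  (sole → essential)
  15 | --11  (sole → essential)
Essential prime implicants: --00, --11, 00--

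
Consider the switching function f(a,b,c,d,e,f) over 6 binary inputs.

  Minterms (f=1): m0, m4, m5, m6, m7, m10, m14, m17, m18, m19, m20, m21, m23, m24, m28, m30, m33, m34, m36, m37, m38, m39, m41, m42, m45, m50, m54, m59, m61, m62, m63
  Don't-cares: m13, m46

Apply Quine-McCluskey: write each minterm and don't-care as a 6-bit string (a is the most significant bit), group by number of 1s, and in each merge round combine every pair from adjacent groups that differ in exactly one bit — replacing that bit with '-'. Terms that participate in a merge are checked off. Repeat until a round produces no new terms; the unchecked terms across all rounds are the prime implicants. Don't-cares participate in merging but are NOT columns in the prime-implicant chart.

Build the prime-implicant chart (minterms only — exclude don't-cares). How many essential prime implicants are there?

7

[col 0] 000000*, 000100*, 000101*, 000110*, 000111*, 001010*, 001101*, 001110*, 010001*, 010010*, 010011*, 010100*, 010101*, 010111*, 011000*, 011100*, 011110*, 100001*, 100010*, 100100*, 100101*, 100110*, 100111*, 101001*, 101010*, 101101*, 101110*, 110010*, 110110*, 111011*, 111101*, 111110*, 111111*
[col 1] -00100*, -00101*, -00110*, -00111*, -01010*, -01101*, -01110*, -10010, -11110*, 0-0100*, 0-0101*, 0-0111*, 0-1110*, 00-101*, 00-110*, 000-00, 0001-0*, 0001-1*, 00010-*, 00011-*, 001-10*, 01-100, 010-01*, 010-11*, 0100-1*, 01001-, 0101-1*, 01010-*, 011-00, 0111-0, 1-0010*, 1-0110*, 1-1101, 1-1110*, 10-001*, 10-010*, 10-101*, 10-110*, 100-01*, 100-10*, 1001-0*, 1001-1*, 10010-*, 10011-*, 101-01*, 101-10*, 11-110*, 110-10*, 111-11, 1111-1, 11111-
[col 2] --1110, -0-101, -0-110, -001-0*, -001-1*, -0010-*, -0011-*, -01-10, 0-01-1, 0-010-, 0001--*, 010--1, 1--110, 1-0-10, 10--01, 10--10, 1001--*
[col 3] -001--
Prime implicants: --1110, -0-101, -0-110, -001--, -01-10, -10010, 0-01-1, 0-010-, 000-00, 01-100, 010--1, 01001-, 011-00, 0111-0, 1--110, 1-0-10, 1-1101, 10--01, 10--10, 111-11, 1111-1, 11111-
PI chart (minterm → PIs covering it):
  0 | 000-00  (sole → essential)
  4 | -001--,0-010-,000-00
  5 | -0-101,-001--,0-01-1,0-010-
  6 | -0-110,-001--
  7 | -001--,0-01-1
  10 | -01-10  (sole → essential)
  14 | --1110,-0-110,-01-10
  17 | 010--1  (sole → essential)
  18 | -10010,01001-
  19 | 010--1,01001-
  20 | 0-010-,01-100
  21 | 0-01-1,0-010-,010--1
  23 | 0-01-1,010--1
  24 | 011-00  (sole → essential)
  28 | 01-100,011-00,0111-0
  30 | --1110,0111-0
  33 | 10--01  (sole → essential)
  34 | 1-0-10,10--10
  36 | -001--  (sole → essential)
  37 | -0-101,-001--,10--01
  38 | -0-110,-001--,1--110,1-0-10,10--10
  39 | -001--  (sole → essential)
  41 | 10--01  (sole → essential)
  42 | -01-10,10--10
  45 | -0-101,1-1101,10--01
  50 | -10010,1-0-10
  54 | 1--110,1-0-10
  59 | 111-11  (sole → essential)
  61 | 1-1101,1111-1
  62 | --1110,1--110,11111-
  63 | 111-11,1111-1,11111-
Essential prime implicants: -001--, -01-10, 000-00, 010--1, 011-00, 10--01, 111-11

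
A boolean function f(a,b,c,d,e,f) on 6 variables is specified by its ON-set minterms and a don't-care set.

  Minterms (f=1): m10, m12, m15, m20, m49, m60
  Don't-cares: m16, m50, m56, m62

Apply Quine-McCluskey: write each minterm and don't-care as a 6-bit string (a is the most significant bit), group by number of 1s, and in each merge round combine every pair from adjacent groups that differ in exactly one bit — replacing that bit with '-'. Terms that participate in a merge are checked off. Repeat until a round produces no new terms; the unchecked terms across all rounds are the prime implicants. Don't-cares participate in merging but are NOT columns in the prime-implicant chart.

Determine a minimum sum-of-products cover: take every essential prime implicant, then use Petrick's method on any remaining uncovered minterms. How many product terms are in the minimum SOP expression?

[col 0] 001010, 001100, 001111, 010000*, 010100*, 110001, 110010, 111000*, 111100*, 111110*
[col 1] 010-00, 111-00, 1111-0
Prime implicants: 001010, 001100, 001111, 010-00, 110001, 110010, 111-00, 1111-0
PI chart (minterm → PIs covering it):
  10 | 001010  (sole → essential)
  12 | 001100  (sole → essential)
  15 | 001111  (sole → essential)
  20 | 010-00  (sole → essential)
  49 | 110001  (sole → essential)
  60 | 111-00,1111-0
Essential prime implicants: 001010, 001100, 001111, 010-00, 110001
Petrick residual → 111-00
Minimum SOP uses 6 PIs: a'b'cd'ef' + a'b'cde'f' + a'b'cdef + a'bc'e'f' + abc'd'e'f + abce'f'

6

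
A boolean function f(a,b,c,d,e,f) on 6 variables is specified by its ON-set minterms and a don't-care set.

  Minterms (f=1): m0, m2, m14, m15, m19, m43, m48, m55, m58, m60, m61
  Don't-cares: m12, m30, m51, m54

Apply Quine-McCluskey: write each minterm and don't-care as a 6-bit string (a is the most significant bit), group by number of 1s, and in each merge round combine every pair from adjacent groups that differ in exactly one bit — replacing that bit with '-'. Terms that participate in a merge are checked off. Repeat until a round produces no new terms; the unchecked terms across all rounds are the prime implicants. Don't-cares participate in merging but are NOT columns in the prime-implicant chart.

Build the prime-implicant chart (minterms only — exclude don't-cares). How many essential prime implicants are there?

7

[col 0] 000000*, 000010*, 001100*, 001110*, 001111*, 010011*, 011110*, 101011, 110000, 110011*, 110110*, 110111*, 111010, 111100*, 111101*
[col 1] -10011, 0-1110, 0000-0, 0011-0, 00111-, 110-11, 11011-, 11110-
Prime implicants: -10011, 0-1110, 0000-0, 0011-0, 00111-, 101011, 110-11, 110000, 11011-, 111010, 11110-
PI chart (minterm → PIs covering it):
  0 | 0000-0  (sole → essential)
  2 | 0000-0  (sole → essential)
  14 | 0-1110,0011-0,00111-
  15 | 00111-  (sole → essential)
  19 | -10011  (sole → essential)
  43 | 101011  (sole → essential)
  48 | 110000  (sole → essential)
  55 | 110-11,11011-
  58 | 111010  (sole → essential)
  60 | 11110-  (sole → essential)
  61 | 11110-  (sole → essential)
Essential prime implicants: -10011, 0000-0, 00111-, 101011, 110000, 111010, 11110-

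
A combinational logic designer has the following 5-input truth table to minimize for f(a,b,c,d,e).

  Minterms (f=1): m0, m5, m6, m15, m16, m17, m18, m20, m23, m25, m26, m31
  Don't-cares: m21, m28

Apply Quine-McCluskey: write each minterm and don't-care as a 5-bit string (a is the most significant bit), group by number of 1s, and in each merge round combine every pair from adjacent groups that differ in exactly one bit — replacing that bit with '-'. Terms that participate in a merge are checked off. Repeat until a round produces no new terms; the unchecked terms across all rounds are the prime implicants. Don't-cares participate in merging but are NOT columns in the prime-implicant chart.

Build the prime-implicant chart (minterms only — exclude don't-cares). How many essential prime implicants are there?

6

size-2^0 implicants → 00000(✓)  00101(✓)  00110  01111(✓)  10000(✓)  10001(✓)  10010(✓)  10100(✓)  10101(✓)  10111(✓)  11001(✓)  11010(✓)  11100(✓)  11111(✓)
size-2^1 implicants → -0000  -0101  -1111  1-001  1-010  1-100  1-111  10-00(✓)  10-01(✓)  100-0  1000-(✓)  101-1  1010-(✓)
size-2^2 implicants → 10-0-
Unchecked terms (primes): -0000, -0101, -1111, 00110, 1-001, 1-010, 1-100, 1-111, 10-0-, 100-0, 101-1
Minterm coverage:
  m0 ⊆ -0000 [E]
  m5 ⊆ -0101 [E]
  m6 ⊆ 00110 [E]
  m15 ⊆ -1111 [E]
  m16 ⊆ -0000,10-0-,100-0
  m17 ⊆ 1-001,10-0-
  m18 ⊆ 1-010,100-0
  m20 ⊆ 1-100,10-0-
  m23 ⊆ 1-111,101-1
  m25 ⊆ 1-001 [E]
  m26 ⊆ 1-010 [E]
  m31 ⊆ -1111,1-111
E = {-0000, -0101, -1111, 00110, 1-001, 1-010}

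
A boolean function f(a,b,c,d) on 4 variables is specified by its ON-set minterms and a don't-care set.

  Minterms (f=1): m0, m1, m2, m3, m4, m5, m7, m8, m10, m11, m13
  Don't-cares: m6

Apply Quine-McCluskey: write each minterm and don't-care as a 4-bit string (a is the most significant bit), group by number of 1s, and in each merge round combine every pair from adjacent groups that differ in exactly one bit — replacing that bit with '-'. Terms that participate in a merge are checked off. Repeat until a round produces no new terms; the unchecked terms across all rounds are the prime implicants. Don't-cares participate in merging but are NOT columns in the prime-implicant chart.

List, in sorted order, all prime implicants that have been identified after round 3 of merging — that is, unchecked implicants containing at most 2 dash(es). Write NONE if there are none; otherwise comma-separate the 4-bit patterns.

size-2^0 implicants → 0000(✓)  0001(✓)  0010(✓)  0011(✓)  0100(✓)  0101(✓)  0110(✓)  0111(✓)  1000(✓)  1010(✓)  1011(✓)  1101(✓)
size-2^1 implicants → -000(✓)  -010(✓)  -011(✓)  -101  0-00(✓)  0-01(✓)  0-10(✓)  0-11(✓)  00-0(✓)  00-1(✓)  000-(✓)  001-(✓)  01-0(✓)  01-1(✓)  010-(✓)  011-(✓)  10-0(✓)  101-(✓)
size-2^2 implicants → -0-0  -01-  0--0(✓)  0--1(✓)  0-0-(✓)  0-1-(✓)  00--(✓)  01--(✓)
size-2^3 implicants → 0---
Unchecked terms (primes): -0-0, -01-, -101, 0---

-0-0, -01-, -101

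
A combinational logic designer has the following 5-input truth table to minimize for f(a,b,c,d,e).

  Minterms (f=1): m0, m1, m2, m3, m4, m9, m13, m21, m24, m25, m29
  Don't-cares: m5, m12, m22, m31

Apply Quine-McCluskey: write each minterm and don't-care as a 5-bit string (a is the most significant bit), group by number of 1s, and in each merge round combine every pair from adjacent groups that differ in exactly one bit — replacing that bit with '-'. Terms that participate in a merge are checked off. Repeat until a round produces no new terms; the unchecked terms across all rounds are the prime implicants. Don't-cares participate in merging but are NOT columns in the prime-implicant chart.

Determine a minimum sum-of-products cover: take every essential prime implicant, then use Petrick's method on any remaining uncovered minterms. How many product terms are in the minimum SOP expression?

[col 0] 00000*, 00001*, 00010*, 00011*, 00100*, 00101*, 01001*, 01100*, 01101*, 10101*, 10110, 11000*, 11001*, 11101*, 11111*
[col 1] -0101*, -1001*, -1101*, 0-001*, 0-100*, 0-101*, 00-00*, 00-01*, 000-0*, 000-1*, 0000-*, 0001-*, 0010-*, 01-01*, 0110-*, 1-101*, 11-01*, 1100-, 111-1
[col 2] --101, -1-01, 0--01, 0-10-, 00-0-, 000--
Prime implicants: --101, -1-01, 0--01, 0-10-, 00-0-, 000--, 10110, 1100-, 111-1
PI chart (minterm → PIs covering it):
  0 | 00-0-,000--
  1 | 0--01,00-0-,000--
  2 | 000--  (sole → essential)
  3 | 000--  (sole → essential)
  4 | 0-10-,00-0-
  9 | -1-01,0--01
  13 | --101,-1-01,0--01,0-10-
  21 | --101  (sole → essential)
  24 | 1100-  (sole → essential)
  25 | -1-01,1100-
  29 | --101,-1-01,111-1
Essential prime implicants: --101, 000--, 1100-
Petrick residual → -1-01, 0-10-
Minimum SOP uses 5 PIs: cd'e + bd'e + a'cd' + a'b'c' + abc'd'

5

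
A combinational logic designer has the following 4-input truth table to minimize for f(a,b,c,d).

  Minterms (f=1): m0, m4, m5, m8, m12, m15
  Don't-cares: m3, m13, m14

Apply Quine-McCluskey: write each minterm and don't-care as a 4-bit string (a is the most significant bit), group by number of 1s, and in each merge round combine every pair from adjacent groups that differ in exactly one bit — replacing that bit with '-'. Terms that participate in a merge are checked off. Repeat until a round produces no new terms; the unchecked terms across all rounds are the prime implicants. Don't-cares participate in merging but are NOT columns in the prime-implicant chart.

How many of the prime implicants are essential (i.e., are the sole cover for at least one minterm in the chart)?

size-2^0 implicants → 0000(✓)  0011  0100(✓)  0101(✓)  1000(✓)  1100(✓)  1101(✓)  1110(✓)  1111(✓)
size-2^1 implicants → -000(✓)  -100(✓)  -101(✓)  0-00(✓)  010-(✓)  1-00(✓)  11-0(✓)  11-1(✓)  110-(✓)  111-(✓)
size-2^2 implicants → --00  -10-  11--
Unchecked terms (primes): --00, -10-, 0011, 11--
Minterm coverage:
  m0 ⊆ --00 [E]
  m4 ⊆ --00,-10-
  m5 ⊆ -10- [E]
  m8 ⊆ --00 [E]
  m12 ⊆ --00,-10-,11--
  m15 ⊆ 11-- [E]
E = {--00, -10-, 11--}

3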